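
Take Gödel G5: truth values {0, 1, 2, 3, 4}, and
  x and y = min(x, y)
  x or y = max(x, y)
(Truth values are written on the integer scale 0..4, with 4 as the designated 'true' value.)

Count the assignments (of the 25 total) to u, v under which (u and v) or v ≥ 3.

10

value 4: 5 assignments (counts)
value 3: 5 assignments (counts)
value 2: 5 assignments
value 1: 5 assignments
value 0: 5 assignments
So 10 of the 25 assignments meet the threshold.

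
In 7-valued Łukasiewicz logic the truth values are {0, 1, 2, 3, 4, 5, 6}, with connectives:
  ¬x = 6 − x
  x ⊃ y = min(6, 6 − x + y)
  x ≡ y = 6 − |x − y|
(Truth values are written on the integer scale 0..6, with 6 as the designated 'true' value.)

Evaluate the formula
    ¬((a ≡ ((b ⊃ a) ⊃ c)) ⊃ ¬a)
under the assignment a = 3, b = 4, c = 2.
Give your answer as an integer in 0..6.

3

b ⊃ a = 4 ⊃ 3 = 5
(b ⊃ a) ⊃ c = 5 ⊃ 2 = 3
a ≡ ((b ⊃ a) ⊃ c) = 3 ≡ 3 = 6
¬a = ¬3 = 3
(a ≡ ((b ⊃ a) ⊃ c)) ⊃ ¬a = 6 ⊃ 3 = 3
¬((a ≡ ((b ⊃ a) ⊃ c)) ⊃ ¬a) = ¬3 = 3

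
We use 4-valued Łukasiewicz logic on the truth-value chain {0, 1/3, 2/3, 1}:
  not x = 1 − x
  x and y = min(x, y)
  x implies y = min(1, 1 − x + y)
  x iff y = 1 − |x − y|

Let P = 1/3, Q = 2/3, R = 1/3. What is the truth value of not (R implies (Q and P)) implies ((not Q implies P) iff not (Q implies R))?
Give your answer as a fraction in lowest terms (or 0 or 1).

Q and P = 2/3 and 1/3 = 1/3
R implies (Q and P) = 1/3 implies 1/3 = 1
not (R implies (Q and P)) = not 1 = 0
not Q = not 2/3 = 1/3
not Q implies P = 1/3 implies 1/3 = 1
Q implies R = 2/3 implies 1/3 = 2/3
not (Q implies R) = not 2/3 = 1/3
(not Q implies P) iff not (Q implies R) = 1 iff 1/3 = 1/3
not (R implies (Q and P)) implies ((not Q implies P) iff not (Q implies R)) = 0 implies 1/3 = 1

1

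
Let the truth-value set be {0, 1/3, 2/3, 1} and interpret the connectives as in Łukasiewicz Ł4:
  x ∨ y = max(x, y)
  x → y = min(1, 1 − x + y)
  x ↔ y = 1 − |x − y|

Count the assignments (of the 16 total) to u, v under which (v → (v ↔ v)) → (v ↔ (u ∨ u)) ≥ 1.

4

u = 0, v = 0 ↦ 1  ≥
u = 0, v = 1/3 ↦ 2/3  <
u = 0, v = 2/3 ↦ 1/3  <
u = 0, v = 1 ↦ 0  <
u = 1/3, v = 0 ↦ 2/3  <
u = 1/3, v = 1/3 ↦ 1  ≥
u = 1/3, v = 2/3 ↦ 2/3  <
u = 1/3, v = 1 ↦ 1/3  <
u = 2/3, v = 0 ↦ 1/3  <
u = 2/3, v = 1/3 ↦ 2/3  <
u = 2/3, v = 2/3 ↦ 1  ≥
u = 2/3, v = 1 ↦ 2/3  <
u = 1, v = 0 ↦ 0  <
u = 1, v = 1/3 ↦ 1/3  <
u = 1, v = 2/3 ↦ 2/3  <
u = 1, v = 1 ↦ 1  ≥
So 4 of the 16 assignments meet the threshold.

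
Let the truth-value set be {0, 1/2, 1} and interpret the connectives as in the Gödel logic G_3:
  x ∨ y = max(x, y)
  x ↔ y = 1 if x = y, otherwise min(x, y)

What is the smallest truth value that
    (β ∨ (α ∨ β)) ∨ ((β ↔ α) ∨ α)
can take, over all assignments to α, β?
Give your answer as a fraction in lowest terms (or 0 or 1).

1/2

Take α = 0, β = 1/2:
α ∨ β = 0 ∨ 1/2 = 1/2
β ∨ (α ∨ β) = 1/2 ∨ 1/2 = 1/2
β ↔ α = 1/2 ↔ 0 = 0
(β ↔ α) ∨ α = 0 ∨ 0 = 0
(β ∨ (α ∨ β)) ∨ ((β ↔ α) ∨ α) = 1/2 ∨ 0 = 1/2
No assignment yields a value below 1/2, so this is the minimum.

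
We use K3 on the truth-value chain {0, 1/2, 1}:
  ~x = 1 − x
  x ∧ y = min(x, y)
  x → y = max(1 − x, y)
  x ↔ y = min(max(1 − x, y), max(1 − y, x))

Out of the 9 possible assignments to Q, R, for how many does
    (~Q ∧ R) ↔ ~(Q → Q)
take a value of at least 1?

Q = 0, R = 0 ↦ 1  ≥
Q = 0, R = 1/2 ↦ 1/2  <
Q = 0, R = 1 ↦ 0  <
Q = 1/2, R = 0 ↦ 1/2  <
Q = 1/2, R = 1/2 ↦ 1/2  <
Q = 1/2, R = 1 ↦ 1/2  <
Q = 1, R = 0 ↦ 1  ≥
Q = 1, R = 1/2 ↦ 1  ≥
Q = 1, R = 1 ↦ 1  ≥
So 4 of the 9 assignments meet the threshold.

4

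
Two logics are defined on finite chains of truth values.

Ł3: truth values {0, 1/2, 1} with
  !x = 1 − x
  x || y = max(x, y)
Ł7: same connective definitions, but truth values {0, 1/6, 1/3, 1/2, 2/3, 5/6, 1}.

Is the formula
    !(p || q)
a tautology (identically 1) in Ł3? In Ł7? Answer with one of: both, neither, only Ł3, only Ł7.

In Ł3: at p = 0, q = 1/2 the value is 1/2 — not a tautology.
In Ł7: at p = 0, q = 1/6 the value is 5/6 — not a tautology.

neither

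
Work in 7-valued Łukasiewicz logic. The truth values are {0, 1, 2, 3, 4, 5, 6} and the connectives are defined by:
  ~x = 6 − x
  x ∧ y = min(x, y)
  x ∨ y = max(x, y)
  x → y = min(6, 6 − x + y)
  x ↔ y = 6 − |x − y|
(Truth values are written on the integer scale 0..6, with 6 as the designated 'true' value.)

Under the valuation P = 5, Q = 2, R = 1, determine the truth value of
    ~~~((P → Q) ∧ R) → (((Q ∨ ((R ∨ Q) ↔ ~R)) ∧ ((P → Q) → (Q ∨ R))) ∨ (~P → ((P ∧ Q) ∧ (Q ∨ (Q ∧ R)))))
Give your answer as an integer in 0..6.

P → Q = 5 → 2 = 3
(P → Q) ∧ R = 3 ∧ 1 = 1
~((P → Q) ∧ R) = ~1 = 5
~~((P → Q) ∧ R) = ~5 = 1
~~~((P → Q) ∧ R) = ~1 = 5
R ∨ Q = 1 ∨ 2 = 2
~R = ~1 = 5
(R ∨ Q) ↔ ~R = 2 ↔ 5 = 3
Q ∨ ((R ∨ Q) ↔ ~R) = 2 ∨ 3 = 3
P → Q = 5 → 2 = 3
Q ∨ R = 2 ∨ 1 = 2
(P → Q) → (Q ∨ R) = 3 → 2 = 5
(Q ∨ ((R ∨ Q) ↔ ~R)) ∧ ((P → Q) → (Q ∨ R)) = 3 ∧ 5 = 3
~P = ~5 = 1
P ∧ Q = 5 ∧ 2 = 2
Q ∧ R = 2 ∧ 1 = 1
Q ∨ (Q ∧ R) = 2 ∨ 1 = 2
(P ∧ Q) ∧ (Q ∨ (Q ∧ R)) = 2 ∧ 2 = 2
~P → ((P ∧ Q) ∧ (Q ∨ (Q ∧ R))) = 1 → 2 = 6
((Q ∨ ((R ∨ Q) ↔ ~R)) ∧ ((P → Q) → (Q ∨ R))) ∨ (~P → ((P ∧ Q) ∧ (Q ∨ (Q ∧ R)))) = 3 ∨ 6 = 6
~~~((P → Q) ∧ R) → (((Q ∨ ((R ∨ Q) ↔ ~R)) ∧ ((P → Q) → (Q ∨ R))) ∨ (~P → ((P ∧ Q) ∧ (Q ∨ (Q ∧ R))))) = 5 → 6 = 6

6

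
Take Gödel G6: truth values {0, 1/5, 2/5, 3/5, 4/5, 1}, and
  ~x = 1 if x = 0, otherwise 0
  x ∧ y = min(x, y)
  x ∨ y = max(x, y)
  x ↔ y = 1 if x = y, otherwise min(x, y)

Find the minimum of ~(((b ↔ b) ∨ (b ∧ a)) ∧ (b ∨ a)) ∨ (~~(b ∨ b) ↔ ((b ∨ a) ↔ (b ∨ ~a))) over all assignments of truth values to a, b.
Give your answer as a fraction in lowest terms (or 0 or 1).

Take a = 0, b = 1/5:
b ↔ b = 1/5 ↔ 1/5 = 1
b ∧ a = 1/5 ∧ 0 = 0
(b ↔ b) ∨ (b ∧ a) = 1 ∨ 0 = 1
b ∨ a = 1/5 ∨ 0 = 1/5
((b ↔ b) ∨ (b ∧ a)) ∧ (b ∨ a) = 1 ∧ 1/5 = 1/5
~(((b ↔ b) ∨ (b ∧ a)) ∧ (b ∨ a)) = ~1/5 = 0
b ∨ b = 1/5 ∨ 1/5 = 1/5
~(b ∨ b) = ~1/5 = 0
~~(b ∨ b) = ~0 = 1
b ∨ a = 1/5 ∨ 0 = 1/5
~a = ~0 = 1
b ∨ ~a = 1/5 ∨ 1 = 1
(b ∨ a) ↔ (b ∨ ~a) = 1/5 ↔ 1 = 1/5
~~(b ∨ b) ↔ ((b ∨ a) ↔ (b ∨ ~a)) = 1 ↔ 1/5 = 1/5
~(((b ↔ b) ∨ (b ∧ a)) ∧ (b ∨ a)) ∨ (~~(b ∨ b) ↔ ((b ∨ a) ↔ (b ∨ ~a))) = 0 ∨ 1/5 = 1/5
No assignment yields a value below 1/5, so this is the minimum.

1/5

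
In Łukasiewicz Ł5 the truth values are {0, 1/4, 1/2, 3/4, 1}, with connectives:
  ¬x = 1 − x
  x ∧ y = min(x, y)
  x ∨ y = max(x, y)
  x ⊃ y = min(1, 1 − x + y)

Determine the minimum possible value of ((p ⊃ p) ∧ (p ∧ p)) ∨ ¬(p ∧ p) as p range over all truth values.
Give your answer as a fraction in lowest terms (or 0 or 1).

Take p = 1/2:
p ⊃ p = 1/2 ⊃ 1/2 = 1
p ∧ p = 1/2 ∧ 1/2 = 1/2
(p ⊃ p) ∧ (p ∧ p) = 1 ∧ 1/2 = 1/2
p ∧ p = 1/2 ∧ 1/2 = 1/2
¬(p ∧ p) = ¬1/2 = 1/2
((p ⊃ p) ∧ (p ∧ p)) ∨ ¬(p ∧ p) = 1/2 ∨ 1/2 = 1/2
No assignment yields a value below 1/2, so this is the minimum.

1/2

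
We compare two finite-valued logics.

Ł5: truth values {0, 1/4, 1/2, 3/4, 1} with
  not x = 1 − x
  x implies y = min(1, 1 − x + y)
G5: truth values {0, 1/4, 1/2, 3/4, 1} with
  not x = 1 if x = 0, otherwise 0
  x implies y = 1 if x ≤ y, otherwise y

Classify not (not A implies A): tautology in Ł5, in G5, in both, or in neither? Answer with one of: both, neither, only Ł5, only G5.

In Ł5: at A = 1/4 the value is 1/2 — not a tautology.
In G5: at A = 1/4 the value is 0 — not a tautology.

neither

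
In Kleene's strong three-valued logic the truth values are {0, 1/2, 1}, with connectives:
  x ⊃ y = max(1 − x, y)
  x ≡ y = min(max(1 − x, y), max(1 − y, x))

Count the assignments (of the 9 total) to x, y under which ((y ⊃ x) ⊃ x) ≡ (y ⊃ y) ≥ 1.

3

x = 0, y = 0 ↦ 0  <
x = 0, y = 1/2 ↦ 1/2  <
x = 0, y = 1 ↦ 1  ≥
x = 1/2, y = 0 ↦ 1/2  <
x = 1/2, y = 1/2 ↦ 1/2  <
x = 1/2, y = 1 ↦ 1/2  <
x = 1, y = 0 ↦ 1  ≥
x = 1, y = 1/2 ↦ 1/2  <
x = 1, y = 1 ↦ 1  ≥
So 3 of the 9 assignments meet the threshold.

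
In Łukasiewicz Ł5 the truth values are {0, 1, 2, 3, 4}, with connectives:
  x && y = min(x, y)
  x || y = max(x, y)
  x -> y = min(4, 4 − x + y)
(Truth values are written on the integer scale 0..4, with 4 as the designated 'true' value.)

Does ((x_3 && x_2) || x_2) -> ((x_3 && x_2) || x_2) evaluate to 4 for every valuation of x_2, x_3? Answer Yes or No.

Yes

At x_2 = 1, x_3 = 3, for instance:
x_3 && x_2 = 3 && 1 = 1
(x_3 && x_2) || x_2 = 1 || 1 = 1
((x_3 && x_2) || x_2) -> ((x_3 && x_2) || x_2) = 1 -> 1 = 4
and checking the remaining 24 assignments likewise gives ≥ 4 in every case.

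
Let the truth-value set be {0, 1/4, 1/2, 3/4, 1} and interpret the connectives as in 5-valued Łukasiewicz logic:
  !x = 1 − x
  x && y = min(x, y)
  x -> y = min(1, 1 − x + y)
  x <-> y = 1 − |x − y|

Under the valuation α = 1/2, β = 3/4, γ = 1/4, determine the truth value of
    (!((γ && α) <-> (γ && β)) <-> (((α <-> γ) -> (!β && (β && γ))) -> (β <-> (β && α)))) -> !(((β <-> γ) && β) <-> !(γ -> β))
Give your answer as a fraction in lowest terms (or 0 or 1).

1

γ && α = 1/4 && 1/2 = 1/4
γ && β = 1/4 && 3/4 = 1/4
(γ && α) <-> (γ && β) = 1/4 <-> 1/4 = 1
!((γ && α) <-> (γ && β)) = !1 = 0
α <-> γ = 1/2 <-> 1/4 = 3/4
!β = !3/4 = 1/4
β && γ = 3/4 && 1/4 = 1/4
!β && (β && γ) = 1/4 && 1/4 = 1/4
(α <-> γ) -> (!β && (β && γ)) = 3/4 -> 1/4 = 1/2
β && α = 3/4 && 1/2 = 1/2
β <-> (β && α) = 3/4 <-> 1/2 = 3/4
((α <-> γ) -> (!β && (β && γ))) -> (β <-> (β && α)) = 1/2 -> 3/4 = 1
!((γ && α) <-> (γ && β)) <-> (((α <-> γ) -> (!β && (β && γ))) -> (β <-> (β && α))) = 0 <-> 1 = 0
β <-> γ = 3/4 <-> 1/4 = 1/2
(β <-> γ) && β = 1/2 && 3/4 = 1/2
γ -> β = 1/4 -> 3/4 = 1
!(γ -> β) = !1 = 0
((β <-> γ) && β) <-> !(γ -> β) = 1/2 <-> 0 = 1/2
!(((β <-> γ) && β) <-> !(γ -> β)) = !1/2 = 1/2
(!((γ && α) <-> (γ && β)) <-> (((α <-> γ) -> (!β && (β && γ))) -> (β <-> (β && α)))) -> !(((β <-> γ) && β) <-> !(γ -> β)) = 0 -> 1/2 = 1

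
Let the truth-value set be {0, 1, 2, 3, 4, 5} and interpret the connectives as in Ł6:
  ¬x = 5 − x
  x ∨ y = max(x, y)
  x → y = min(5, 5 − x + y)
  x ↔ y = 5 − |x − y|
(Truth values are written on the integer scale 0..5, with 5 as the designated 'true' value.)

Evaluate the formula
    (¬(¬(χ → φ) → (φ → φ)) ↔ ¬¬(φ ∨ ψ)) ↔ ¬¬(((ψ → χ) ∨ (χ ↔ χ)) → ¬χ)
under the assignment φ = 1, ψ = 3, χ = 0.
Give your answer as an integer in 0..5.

χ → φ = 0 → 1 = 5
¬(χ → φ) = ¬5 = 0
φ → φ = 1 → 1 = 5
¬(χ → φ) → (φ → φ) = 0 → 5 = 5
¬(¬(χ → φ) → (φ → φ)) = ¬5 = 0
φ ∨ ψ = 1 ∨ 3 = 3
¬(φ ∨ ψ) = ¬3 = 2
¬¬(φ ∨ ψ) = ¬2 = 3
¬(¬(χ → φ) → (φ → φ)) ↔ ¬¬(φ ∨ ψ) = 0 ↔ 3 = 2
ψ → χ = 3 → 0 = 2
χ ↔ χ = 0 ↔ 0 = 5
(ψ → χ) ∨ (χ ↔ χ) = 2 ∨ 5 = 5
¬χ = ¬0 = 5
((ψ → χ) ∨ (χ ↔ χ)) → ¬χ = 5 → 5 = 5
¬(((ψ → χ) ∨ (χ ↔ χ)) → ¬χ) = ¬5 = 0
¬¬(((ψ → χ) ∨ (χ ↔ χ)) → ¬χ) = ¬0 = 5
(¬(¬(χ → φ) → (φ → φ)) ↔ ¬¬(φ ∨ ψ)) ↔ ¬¬(((ψ → χ) ∨ (χ ↔ χ)) → ¬χ) = 2 ↔ 5 = 2

2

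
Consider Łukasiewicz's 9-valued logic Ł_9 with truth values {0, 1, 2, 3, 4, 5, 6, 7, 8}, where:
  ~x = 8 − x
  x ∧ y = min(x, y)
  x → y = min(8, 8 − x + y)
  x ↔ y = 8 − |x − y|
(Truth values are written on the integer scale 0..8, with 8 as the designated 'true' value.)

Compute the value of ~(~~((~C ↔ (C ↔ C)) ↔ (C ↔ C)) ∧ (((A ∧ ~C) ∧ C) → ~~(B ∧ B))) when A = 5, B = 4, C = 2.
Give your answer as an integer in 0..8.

~C = ~2 = 6
C ↔ C = 2 ↔ 2 = 8
~C ↔ (C ↔ C) = 6 ↔ 8 = 6
C ↔ C = 2 ↔ 2 = 8
(~C ↔ (C ↔ C)) ↔ (C ↔ C) = 6 ↔ 8 = 6
~((~C ↔ (C ↔ C)) ↔ (C ↔ C)) = ~6 = 2
~~((~C ↔ (C ↔ C)) ↔ (C ↔ C)) = ~2 = 6
~C = ~2 = 6
A ∧ ~C = 5 ∧ 6 = 5
(A ∧ ~C) ∧ C = 5 ∧ 2 = 2
B ∧ B = 4 ∧ 4 = 4
~(B ∧ B) = ~4 = 4
~~(B ∧ B) = ~4 = 4
((A ∧ ~C) ∧ C) → ~~(B ∧ B) = 2 → 4 = 8
~~((~C ↔ (C ↔ C)) ↔ (C ↔ C)) ∧ (((A ∧ ~C) ∧ C) → ~~(B ∧ B)) = 6 ∧ 8 = 6
~(~~((~C ↔ (C ↔ C)) ↔ (C ↔ C)) ∧ (((A ∧ ~C) ∧ C) → ~~(B ∧ B))) = ~6 = 2

2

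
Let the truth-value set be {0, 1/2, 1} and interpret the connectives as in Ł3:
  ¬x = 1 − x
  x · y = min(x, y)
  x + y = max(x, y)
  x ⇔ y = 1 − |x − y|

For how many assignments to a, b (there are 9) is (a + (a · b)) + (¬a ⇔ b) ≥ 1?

5

a = 0, b = 0 ↦ 0  <
a = 0, b = 1/2 ↦ 1/2  <
a = 0, b = 1 ↦ 1  ≥
a = 1/2, b = 0 ↦ 1/2  <
a = 1/2, b = 1/2 ↦ 1  ≥
a = 1/2, b = 1 ↦ 1/2  <
a = 1, b = 0 ↦ 1  ≥
a = 1, b = 1/2 ↦ 1  ≥
a = 1, b = 1 ↦ 1  ≥
So 5 of the 9 assignments meet the threshold.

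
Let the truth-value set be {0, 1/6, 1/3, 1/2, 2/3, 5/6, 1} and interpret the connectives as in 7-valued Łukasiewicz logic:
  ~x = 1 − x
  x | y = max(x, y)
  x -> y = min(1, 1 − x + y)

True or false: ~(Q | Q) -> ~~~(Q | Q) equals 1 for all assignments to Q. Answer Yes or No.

Yes

Q = 0 ↦ 1
Q = 1/6 ↦ 1
Q = 1/3 ↦ 1
Q = 1/2 ↦ 1
Q = 2/3 ↦ 1
Q = 5/6 ↦ 1
Q = 1 ↦ 1
Every assignment gives a value ≥ 1.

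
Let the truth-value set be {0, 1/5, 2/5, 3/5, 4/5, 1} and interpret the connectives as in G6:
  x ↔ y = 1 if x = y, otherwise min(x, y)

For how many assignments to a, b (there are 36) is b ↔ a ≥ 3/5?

12

value 1: 6 assignments (counts)
value 4/5: 2 assignments (counts)
value 3/5: 4 assignments (counts)
value 2/5: 6 assignments
value 1/5: 8 assignments
value 0: 10 assignments
So 12 of the 36 assignments meet the threshold.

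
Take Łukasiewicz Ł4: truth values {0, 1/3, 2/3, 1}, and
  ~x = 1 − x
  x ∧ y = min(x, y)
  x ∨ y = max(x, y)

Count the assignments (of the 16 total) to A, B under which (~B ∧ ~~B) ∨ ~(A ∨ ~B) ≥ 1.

1

A = 0, B = 0 ↦ 0  <
A = 0, B = 1/3 ↦ 1/3  <
A = 0, B = 2/3 ↦ 2/3  <
A = 0, B = 1 ↦ 1  ≥
A = 1/3, B = 0 ↦ 0  <
A = 1/3, B = 1/3 ↦ 1/3  <
A = 1/3, B = 2/3 ↦ 2/3  <
A = 1/3, B = 1 ↦ 2/3  <
A = 2/3, B = 0 ↦ 0  <
A = 2/3, B = 1/3 ↦ 1/3  <
A = 2/3, B = 2/3 ↦ 1/3  <
A = 2/3, B = 1 ↦ 1/3  <
A = 1, B = 0 ↦ 0  <
A = 1, B = 1/3 ↦ 1/3  <
A = 1, B = 2/3 ↦ 1/3  <
A = 1, B = 1 ↦ 0  <
So 1 of the 16 assignments meets the threshold.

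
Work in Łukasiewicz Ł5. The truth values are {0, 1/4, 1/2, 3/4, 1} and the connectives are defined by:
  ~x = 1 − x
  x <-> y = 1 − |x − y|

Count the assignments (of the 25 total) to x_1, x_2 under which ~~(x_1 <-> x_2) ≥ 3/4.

value 1: 5 assignments (counts)
value 3/4: 8 assignments (counts)
value 1/2: 6 assignments
value 1/4: 4 assignments
value 0: 2 assignments
So 13 of the 25 assignments meet the threshold.

13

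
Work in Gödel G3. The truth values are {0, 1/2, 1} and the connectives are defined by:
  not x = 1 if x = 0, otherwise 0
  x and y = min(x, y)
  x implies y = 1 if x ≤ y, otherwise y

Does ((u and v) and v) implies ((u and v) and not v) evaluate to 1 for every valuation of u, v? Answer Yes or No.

No

Counterexample: take u = 1/2, v = 1/2.
u and v = 1/2 and 1/2 = 1/2
(u and v) and v = 1/2 and 1/2 = 1/2
u and v = 1/2 and 1/2 = 1/2
not v = not 1/2 = 0
(u and v) and not v = 1/2 and 0 = 0
((u and v) and v) implies ((u and v) and not v) = 1/2 implies 0 = 0
This gives 0 ≠ 1.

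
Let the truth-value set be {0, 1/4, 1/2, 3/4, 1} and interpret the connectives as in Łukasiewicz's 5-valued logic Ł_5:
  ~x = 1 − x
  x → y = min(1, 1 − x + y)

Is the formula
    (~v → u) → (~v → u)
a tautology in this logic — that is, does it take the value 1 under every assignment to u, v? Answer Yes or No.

At u = 1/4, v = 3/4, for instance:
~v = ~3/4 = 1/4
~v → u = 1/4 → 1/4 = 1
(~v → u) → (~v → u) = 1 → 1 = 1
and checking the remaining 24 assignments likewise gives ≥ 1 in every case.

Yes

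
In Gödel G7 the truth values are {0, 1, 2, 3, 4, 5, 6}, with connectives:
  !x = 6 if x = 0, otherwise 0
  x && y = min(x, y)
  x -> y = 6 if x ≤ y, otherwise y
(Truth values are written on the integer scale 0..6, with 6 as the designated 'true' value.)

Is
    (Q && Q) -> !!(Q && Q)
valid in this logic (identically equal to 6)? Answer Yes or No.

Q = 0 ↦ 6
Q = 1 ↦ 6
Q = 2 ↦ 6
Q = 3 ↦ 6
Q = 4 ↦ 6
Q = 5 ↦ 6
Q = 6 ↦ 6
Every assignment gives a value ≥ 6.

Yes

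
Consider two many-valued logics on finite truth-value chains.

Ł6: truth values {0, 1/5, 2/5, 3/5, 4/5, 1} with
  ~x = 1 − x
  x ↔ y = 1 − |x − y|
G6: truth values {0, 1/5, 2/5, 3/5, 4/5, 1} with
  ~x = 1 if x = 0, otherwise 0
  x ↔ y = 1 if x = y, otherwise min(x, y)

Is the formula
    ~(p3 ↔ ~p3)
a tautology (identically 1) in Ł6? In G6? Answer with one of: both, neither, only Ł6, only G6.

only G6

In Ł6: at p3 = 1/5 the value is 3/5 — not a tautology.
In G6: every assignment gives 1 — tautology.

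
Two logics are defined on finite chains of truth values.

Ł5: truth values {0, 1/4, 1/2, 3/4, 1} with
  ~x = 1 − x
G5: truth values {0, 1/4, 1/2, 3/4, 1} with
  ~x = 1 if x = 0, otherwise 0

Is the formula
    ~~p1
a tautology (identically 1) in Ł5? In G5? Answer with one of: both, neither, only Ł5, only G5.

neither

In Ł5: at p1 = 0 the value is 0 — not a tautology.
In G5: at p1 = 0 the value is 0 — not a tautology.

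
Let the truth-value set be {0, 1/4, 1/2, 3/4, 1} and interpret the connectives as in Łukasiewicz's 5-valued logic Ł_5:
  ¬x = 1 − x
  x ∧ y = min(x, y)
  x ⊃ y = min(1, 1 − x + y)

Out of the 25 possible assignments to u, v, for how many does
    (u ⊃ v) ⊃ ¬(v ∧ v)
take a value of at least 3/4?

12

value 1: 9 assignments (counts)
value 3/4: 3 assignments (counts)
value 1/2: 4 assignments
value 1/4: 4 assignments
value 0: 5 assignments
So 12 of the 25 assignments meet the threshold.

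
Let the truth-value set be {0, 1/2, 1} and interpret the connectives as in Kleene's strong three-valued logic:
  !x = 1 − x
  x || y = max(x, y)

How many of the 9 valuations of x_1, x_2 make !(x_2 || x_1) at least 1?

x_1 = 0, x_2 = 0 ↦ 1  ≥
x_1 = 0, x_2 = 1/2 ↦ 1/2  <
x_1 = 0, x_2 = 1 ↦ 0  <
x_1 = 1/2, x_2 = 0 ↦ 1/2  <
x_1 = 1/2, x_2 = 1/2 ↦ 1/2  <
x_1 = 1/2, x_2 = 1 ↦ 0  <
x_1 = 1, x_2 = 0 ↦ 0  <
x_1 = 1, x_2 = 1/2 ↦ 0  <
x_1 = 1, x_2 = 1 ↦ 0  <
So 1 of the 9 assignments meets the threshold.

1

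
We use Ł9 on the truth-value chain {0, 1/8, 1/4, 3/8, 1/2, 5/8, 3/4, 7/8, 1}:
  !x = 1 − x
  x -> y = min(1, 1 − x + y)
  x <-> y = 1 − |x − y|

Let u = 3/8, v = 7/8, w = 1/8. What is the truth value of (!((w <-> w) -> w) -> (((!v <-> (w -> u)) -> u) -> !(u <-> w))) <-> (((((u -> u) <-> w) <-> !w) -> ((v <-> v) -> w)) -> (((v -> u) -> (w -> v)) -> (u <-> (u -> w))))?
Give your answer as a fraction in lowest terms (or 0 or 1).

5/8

w <-> w = 1/8 <-> 1/8 = 1
(w <-> w) -> w = 1 -> 1/8 = 1/8
!((w <-> w) -> w) = !1/8 = 7/8
!v = !7/8 = 1/8
w -> u = 1/8 -> 3/8 = 1
!v <-> (w -> u) = 1/8 <-> 1 = 1/8
(!v <-> (w -> u)) -> u = 1/8 -> 3/8 = 1
u <-> w = 3/8 <-> 1/8 = 3/4
!(u <-> w) = !3/4 = 1/4
((!v <-> (w -> u)) -> u) -> !(u <-> w) = 1 -> 1/4 = 1/4
!((w <-> w) -> w) -> (((!v <-> (w -> u)) -> u) -> !(u <-> w)) = 7/8 -> 1/4 = 3/8
u -> u = 3/8 -> 3/8 = 1
(u -> u) <-> w = 1 <-> 1/8 = 1/8
!w = !1/8 = 7/8
((u -> u) <-> w) <-> !w = 1/8 <-> 7/8 = 1/4
v <-> v = 7/8 <-> 7/8 = 1
(v <-> v) -> w = 1 -> 1/8 = 1/8
(((u -> u) <-> w) <-> !w) -> ((v <-> v) -> w) = 1/4 -> 1/8 = 7/8
v -> u = 7/8 -> 3/8 = 1/2
w -> v = 1/8 -> 7/8 = 1
(v -> u) -> (w -> v) = 1/2 -> 1 = 1
u -> w = 3/8 -> 1/8 = 3/4
u <-> (u -> w) = 3/8 <-> 3/4 = 5/8
((v -> u) -> (w -> v)) -> (u <-> (u -> w)) = 1 -> 5/8 = 5/8
((((u -> u) <-> w) <-> !w) -> ((v <-> v) -> w)) -> (((v -> u) -> (w -> v)) -> (u <-> (u -> w))) = 7/8 -> 5/8 = 3/4
(!((w <-> w) -> w) -> (((!v <-> (w -> u)) -> u) -> !(u <-> w))) <-> (((((u -> u) <-> w) <-> !w) -> ((v <-> v) -> w)) -> (((v -> u) -> (w -> v)) -> (u <-> (u -> w)))) = 3/8 <-> 3/4 = 5/8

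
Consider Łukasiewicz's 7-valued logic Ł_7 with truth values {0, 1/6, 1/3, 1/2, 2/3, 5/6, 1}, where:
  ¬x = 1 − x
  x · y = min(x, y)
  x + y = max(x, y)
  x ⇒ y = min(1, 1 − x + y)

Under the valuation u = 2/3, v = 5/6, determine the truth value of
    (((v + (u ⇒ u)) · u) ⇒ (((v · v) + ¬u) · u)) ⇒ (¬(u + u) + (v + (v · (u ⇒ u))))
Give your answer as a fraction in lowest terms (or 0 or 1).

u ⇒ u = 2/3 ⇒ 2/3 = 1
v + (u ⇒ u) = 5/6 + 1 = 1
(v + (u ⇒ u)) · u = 1 · 2/3 = 2/3
v · v = 5/6 · 5/6 = 5/6
¬u = ¬2/3 = 1/3
(v · v) + ¬u = 5/6 + 1/3 = 5/6
((v · v) + ¬u) · u = 5/6 · 2/3 = 2/3
((v + (u ⇒ u)) · u) ⇒ (((v · v) + ¬u) · u) = 2/3 ⇒ 2/3 = 1
u + u = 2/3 + 2/3 = 2/3
¬(u + u) = ¬2/3 = 1/3
u ⇒ u = 2/3 ⇒ 2/3 = 1
v · (u ⇒ u) = 5/6 · 1 = 5/6
v + (v · (u ⇒ u)) = 5/6 + 5/6 = 5/6
¬(u + u) + (v + (v · (u ⇒ u))) = 1/3 + 5/6 = 5/6
(((v + (u ⇒ u)) · u) ⇒ (((v · v) + ¬u) · u)) ⇒ (¬(u + u) + (v + (v · (u ⇒ u)))) = 1 ⇒ 5/6 = 5/6

5/6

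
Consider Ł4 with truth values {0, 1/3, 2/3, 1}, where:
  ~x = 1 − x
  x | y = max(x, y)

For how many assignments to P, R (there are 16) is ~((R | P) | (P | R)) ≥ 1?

P = 0, R = 0 ↦ 1  ≥
P = 0, R = 1/3 ↦ 2/3  <
P = 0, R = 2/3 ↦ 1/3  <
P = 0, R = 1 ↦ 0  <
P = 1/3, R = 0 ↦ 2/3  <
P = 1/3, R = 1/3 ↦ 2/3  <
P = 1/3, R = 2/3 ↦ 1/3  <
P = 1/3, R = 1 ↦ 0  <
P = 2/3, R = 0 ↦ 1/3  <
P = 2/3, R = 1/3 ↦ 1/3  <
P = 2/3, R = 2/3 ↦ 1/3  <
P = 2/3, R = 1 ↦ 0  <
P = 1, R = 0 ↦ 0  <
P = 1, R = 1/3 ↦ 0  <
P = 1, R = 2/3 ↦ 0  <
P = 1, R = 1 ↦ 0  <
So 1 of the 16 assignments meets the threshold.

1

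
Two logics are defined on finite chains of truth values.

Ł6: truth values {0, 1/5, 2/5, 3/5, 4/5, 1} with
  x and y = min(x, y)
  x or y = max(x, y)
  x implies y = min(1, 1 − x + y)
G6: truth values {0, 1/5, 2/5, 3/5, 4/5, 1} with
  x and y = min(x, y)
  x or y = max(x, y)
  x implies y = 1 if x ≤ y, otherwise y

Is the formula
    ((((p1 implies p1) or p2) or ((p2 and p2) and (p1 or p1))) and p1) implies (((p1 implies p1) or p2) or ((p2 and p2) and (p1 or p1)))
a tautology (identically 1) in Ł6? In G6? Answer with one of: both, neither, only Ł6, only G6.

both

In Ł6: every assignment gives 1 — tautology.
In G6: every assignment gives 1 — tautology.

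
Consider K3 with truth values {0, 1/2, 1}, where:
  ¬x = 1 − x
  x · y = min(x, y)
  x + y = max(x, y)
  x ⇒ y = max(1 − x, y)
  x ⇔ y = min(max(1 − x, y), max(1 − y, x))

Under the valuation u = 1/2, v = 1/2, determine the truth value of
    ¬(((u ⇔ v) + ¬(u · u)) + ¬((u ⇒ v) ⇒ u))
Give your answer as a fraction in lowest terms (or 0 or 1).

1/2

u ⇔ v = 1/2 ⇔ 1/2 = 1/2
u · u = 1/2 · 1/2 = 1/2
¬(u · u) = ¬1/2 = 1/2
(u ⇔ v) + ¬(u · u) = 1/2 + 1/2 = 1/2
u ⇒ v = 1/2 ⇒ 1/2 = 1/2
(u ⇒ v) ⇒ u = 1/2 ⇒ 1/2 = 1/2
¬((u ⇒ v) ⇒ u) = ¬1/2 = 1/2
((u ⇔ v) + ¬(u · u)) + ¬((u ⇒ v) ⇒ u) = 1/2 + 1/2 = 1/2
¬(((u ⇔ v) + ¬(u · u)) + ¬((u ⇒ v) ⇒ u)) = ¬1/2 = 1/2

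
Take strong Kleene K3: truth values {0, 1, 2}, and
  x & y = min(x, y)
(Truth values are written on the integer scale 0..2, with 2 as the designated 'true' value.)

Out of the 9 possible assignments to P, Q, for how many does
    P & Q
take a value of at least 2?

1

P = 0, Q = 0 ↦ 0  <
P = 0, Q = 1 ↦ 0  <
P = 0, Q = 2 ↦ 0  <
P = 1, Q = 0 ↦ 0  <
P = 1, Q = 1 ↦ 1  <
P = 1, Q = 2 ↦ 1  <
P = 2, Q = 0 ↦ 0  <
P = 2, Q = 1 ↦ 1  <
P = 2, Q = 2 ↦ 2  ≥
So 1 of the 9 assignments meets the threshold.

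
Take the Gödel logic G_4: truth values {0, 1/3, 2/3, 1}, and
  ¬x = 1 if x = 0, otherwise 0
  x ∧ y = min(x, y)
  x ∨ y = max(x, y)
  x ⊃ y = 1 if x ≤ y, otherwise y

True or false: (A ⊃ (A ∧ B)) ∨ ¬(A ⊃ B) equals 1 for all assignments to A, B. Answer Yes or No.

Counterexample: take A = 2/3, B = 1/3.
A ∧ B = 2/3 ∧ 1/3 = 1/3
A ⊃ (A ∧ B) = 2/3 ⊃ 1/3 = 1/3
A ⊃ B = 2/3 ⊃ 1/3 = 1/3
¬(A ⊃ B) = ¬1/3 = 0
(A ⊃ (A ∧ B)) ∨ ¬(A ⊃ B) = 1/3 ∨ 0 = 1/3
This gives 1/3 ≠ 1.

No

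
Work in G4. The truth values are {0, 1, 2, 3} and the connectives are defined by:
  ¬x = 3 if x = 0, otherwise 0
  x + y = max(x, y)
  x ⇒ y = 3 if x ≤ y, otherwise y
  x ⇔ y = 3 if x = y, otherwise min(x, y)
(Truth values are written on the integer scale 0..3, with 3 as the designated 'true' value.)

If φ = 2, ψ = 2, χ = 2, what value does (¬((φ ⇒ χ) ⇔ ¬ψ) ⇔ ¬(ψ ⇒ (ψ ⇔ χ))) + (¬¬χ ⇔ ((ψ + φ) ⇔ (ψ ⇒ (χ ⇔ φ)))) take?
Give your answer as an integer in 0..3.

2

φ ⇒ χ = 2 ⇒ 2 = 3
¬ψ = ¬2 = 0
(φ ⇒ χ) ⇔ ¬ψ = 3 ⇔ 0 = 0
¬((φ ⇒ χ) ⇔ ¬ψ) = ¬0 = 3
ψ ⇔ χ = 2 ⇔ 2 = 3
ψ ⇒ (ψ ⇔ χ) = 2 ⇒ 3 = 3
¬(ψ ⇒ (ψ ⇔ χ)) = ¬3 = 0
¬((φ ⇒ χ) ⇔ ¬ψ) ⇔ ¬(ψ ⇒ (ψ ⇔ χ)) = 3 ⇔ 0 = 0
¬χ = ¬2 = 0
¬¬χ = ¬0 = 3
ψ + φ = 2 + 2 = 2
χ ⇔ φ = 2 ⇔ 2 = 3
ψ ⇒ (χ ⇔ φ) = 2 ⇒ 3 = 3
(ψ + φ) ⇔ (ψ ⇒ (χ ⇔ φ)) = 2 ⇔ 3 = 2
¬¬χ ⇔ ((ψ + φ) ⇔ (ψ ⇒ (χ ⇔ φ))) = 3 ⇔ 2 = 2
(¬((φ ⇒ χ) ⇔ ¬ψ) ⇔ ¬(ψ ⇒ (ψ ⇔ χ))) + (¬¬χ ⇔ ((ψ + φ) ⇔ (ψ ⇒ (χ ⇔ φ)))) = 0 + 2 = 2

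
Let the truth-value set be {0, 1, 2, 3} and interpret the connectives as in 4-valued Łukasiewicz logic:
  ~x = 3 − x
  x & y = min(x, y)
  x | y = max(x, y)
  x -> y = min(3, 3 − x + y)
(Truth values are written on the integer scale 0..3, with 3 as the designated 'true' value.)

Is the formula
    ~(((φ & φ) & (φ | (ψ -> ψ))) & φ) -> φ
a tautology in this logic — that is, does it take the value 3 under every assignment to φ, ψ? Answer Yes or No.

Counterexample: take φ = 0, ψ = 0.
φ & φ = 0 & 0 = 0
ψ -> ψ = 0 -> 0 = 3
φ | (ψ -> ψ) = 0 | 3 = 3
(φ & φ) & (φ | (ψ -> ψ)) = 0 & 3 = 0
((φ & φ) & (φ | (ψ -> ψ))) & φ = 0 & 0 = 0
~(((φ & φ) & (φ | (ψ -> ψ))) & φ) = ~0 = 3
~(((φ & φ) & (φ | (ψ -> ψ))) & φ) -> φ = 3 -> 0 = 0
This gives 0 ≠ 3.

No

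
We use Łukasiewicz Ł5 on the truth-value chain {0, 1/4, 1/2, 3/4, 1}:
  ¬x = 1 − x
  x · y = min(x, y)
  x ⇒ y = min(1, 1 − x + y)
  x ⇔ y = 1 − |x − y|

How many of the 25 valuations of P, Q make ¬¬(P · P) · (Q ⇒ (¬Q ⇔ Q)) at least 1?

value 1: 3 assignments (counts)
value 3/4: 5 assignments
value 1/2: 4 assignments
value 1/4: 4 assignments
value 0: 9 assignments
So 3 of the 25 assignments meet the threshold.

3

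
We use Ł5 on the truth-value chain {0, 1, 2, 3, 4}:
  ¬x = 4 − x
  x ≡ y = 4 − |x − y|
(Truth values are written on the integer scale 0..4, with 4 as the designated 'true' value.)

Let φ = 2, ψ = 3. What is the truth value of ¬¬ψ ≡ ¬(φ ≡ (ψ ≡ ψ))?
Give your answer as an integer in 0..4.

3

¬ψ = ¬3 = 1
¬¬ψ = ¬1 = 3
ψ ≡ ψ = 3 ≡ 3 = 4
φ ≡ (ψ ≡ ψ) = 2 ≡ 4 = 2
¬(φ ≡ (ψ ≡ ψ)) = ¬2 = 2
¬¬ψ ≡ ¬(φ ≡ (ψ ≡ ψ)) = 3 ≡ 2 = 3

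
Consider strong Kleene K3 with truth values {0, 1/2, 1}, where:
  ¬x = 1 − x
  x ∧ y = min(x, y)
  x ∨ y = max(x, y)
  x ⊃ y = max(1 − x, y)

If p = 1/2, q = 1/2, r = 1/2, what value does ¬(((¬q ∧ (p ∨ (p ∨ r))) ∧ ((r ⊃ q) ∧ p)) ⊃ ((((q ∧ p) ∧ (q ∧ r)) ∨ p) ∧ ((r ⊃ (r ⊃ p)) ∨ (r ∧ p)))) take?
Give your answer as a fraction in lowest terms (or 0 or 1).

1/2

¬q = ¬1/2 = 1/2
p ∨ r = 1/2 ∨ 1/2 = 1/2
p ∨ (p ∨ r) = 1/2 ∨ 1/2 = 1/2
¬q ∧ (p ∨ (p ∨ r)) = 1/2 ∧ 1/2 = 1/2
r ⊃ q = 1/2 ⊃ 1/2 = 1/2
(r ⊃ q) ∧ p = 1/2 ∧ 1/2 = 1/2
(¬q ∧ (p ∨ (p ∨ r))) ∧ ((r ⊃ q) ∧ p) = 1/2 ∧ 1/2 = 1/2
q ∧ p = 1/2 ∧ 1/2 = 1/2
q ∧ r = 1/2 ∧ 1/2 = 1/2
(q ∧ p) ∧ (q ∧ r) = 1/2 ∧ 1/2 = 1/2
((q ∧ p) ∧ (q ∧ r)) ∨ p = 1/2 ∨ 1/2 = 1/2
r ⊃ p = 1/2 ⊃ 1/2 = 1/2
r ⊃ (r ⊃ p) = 1/2 ⊃ 1/2 = 1/2
r ∧ p = 1/2 ∧ 1/2 = 1/2
(r ⊃ (r ⊃ p)) ∨ (r ∧ p) = 1/2 ∨ 1/2 = 1/2
(((q ∧ p) ∧ (q ∧ r)) ∨ p) ∧ ((r ⊃ (r ⊃ p)) ∨ (r ∧ p)) = 1/2 ∧ 1/2 = 1/2
((¬q ∧ (p ∨ (p ∨ r))) ∧ ((r ⊃ q) ∧ p)) ⊃ ((((q ∧ p) ∧ (q ∧ r)) ∨ p) ∧ ((r ⊃ (r ⊃ p)) ∨ (r ∧ p))) = 1/2 ⊃ 1/2 = 1/2
¬(((¬q ∧ (p ∨ (p ∨ r))) ∧ ((r ⊃ q) ∧ p)) ⊃ ((((q ∧ p) ∧ (q ∧ r)) ∨ p) ∧ ((r ⊃ (r ⊃ p)) ∨ (r ∧ p)))) = ¬1/2 = 1/2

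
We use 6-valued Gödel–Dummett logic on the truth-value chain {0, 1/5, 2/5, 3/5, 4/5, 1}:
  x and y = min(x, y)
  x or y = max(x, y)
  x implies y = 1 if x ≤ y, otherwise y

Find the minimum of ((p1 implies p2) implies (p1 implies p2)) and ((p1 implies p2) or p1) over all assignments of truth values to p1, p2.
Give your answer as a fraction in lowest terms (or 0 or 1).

Take p1 = 1/5, p2 = 0:
p1 implies p2 = 1/5 implies 0 = 0
p1 implies p2 = 1/5 implies 0 = 0
(p1 implies p2) implies (p1 implies p2) = 0 implies 0 = 1
p1 implies p2 = 1/5 implies 0 = 0
(p1 implies p2) or p1 = 0 or 1/5 = 1/5
((p1 implies p2) implies (p1 implies p2)) and ((p1 implies p2) or p1) = 1 and 1/5 = 1/5
No assignment yields a value below 1/5, so this is the minimum.

1/5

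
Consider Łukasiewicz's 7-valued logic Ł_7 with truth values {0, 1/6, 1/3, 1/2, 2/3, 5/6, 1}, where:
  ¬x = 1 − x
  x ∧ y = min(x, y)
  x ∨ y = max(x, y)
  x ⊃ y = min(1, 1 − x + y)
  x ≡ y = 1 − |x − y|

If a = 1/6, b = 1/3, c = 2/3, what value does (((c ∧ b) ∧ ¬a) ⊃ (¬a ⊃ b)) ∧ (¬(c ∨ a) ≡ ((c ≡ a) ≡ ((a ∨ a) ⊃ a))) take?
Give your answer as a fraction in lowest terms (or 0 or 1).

5/6

c ∧ b = 2/3 ∧ 1/3 = 1/3
¬a = ¬1/6 = 5/6
(c ∧ b) ∧ ¬a = 1/3 ∧ 5/6 = 1/3
¬a = ¬1/6 = 5/6
¬a ⊃ b = 5/6 ⊃ 1/3 = 1/2
((c ∧ b) ∧ ¬a) ⊃ (¬a ⊃ b) = 1/3 ⊃ 1/2 = 1
c ∨ a = 2/3 ∨ 1/6 = 2/3
¬(c ∨ a) = ¬2/3 = 1/3
c ≡ a = 2/3 ≡ 1/6 = 1/2
a ∨ a = 1/6 ∨ 1/6 = 1/6
(a ∨ a) ⊃ a = 1/6 ⊃ 1/6 = 1
(c ≡ a) ≡ ((a ∨ a) ⊃ a) = 1/2 ≡ 1 = 1/2
¬(c ∨ a) ≡ ((c ≡ a) ≡ ((a ∨ a) ⊃ a)) = 1/3 ≡ 1/2 = 5/6
(((c ∧ b) ∧ ¬a) ⊃ (¬a ⊃ b)) ∧ (¬(c ∨ a) ≡ ((c ≡ a) ≡ ((a ∨ a) ⊃ a))) = 1 ∧ 5/6 = 5/6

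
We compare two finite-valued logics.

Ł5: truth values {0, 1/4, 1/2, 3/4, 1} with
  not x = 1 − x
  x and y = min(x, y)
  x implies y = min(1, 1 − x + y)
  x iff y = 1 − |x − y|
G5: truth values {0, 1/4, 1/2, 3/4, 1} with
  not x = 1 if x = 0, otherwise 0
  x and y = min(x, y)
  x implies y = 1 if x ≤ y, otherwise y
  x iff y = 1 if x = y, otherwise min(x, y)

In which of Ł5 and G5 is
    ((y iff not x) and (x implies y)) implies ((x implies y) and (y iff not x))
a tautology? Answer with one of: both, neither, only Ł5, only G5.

both

In Ł5: every assignment gives 1 — tautology.
In G5: every assignment gives 1 — tautology.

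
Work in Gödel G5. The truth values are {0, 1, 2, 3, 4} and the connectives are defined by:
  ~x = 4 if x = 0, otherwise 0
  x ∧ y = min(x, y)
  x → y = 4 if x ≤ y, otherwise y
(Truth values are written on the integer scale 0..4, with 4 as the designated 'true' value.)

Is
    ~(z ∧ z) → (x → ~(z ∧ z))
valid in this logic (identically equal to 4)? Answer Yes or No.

Yes

At x = 4, z = 1, for instance:
z ∧ z = 1 ∧ 1 = 1
~(z ∧ z) = ~1 = 0
x → ~(z ∧ z) = 4 → 0 = 0
~(z ∧ z) → (x → ~(z ∧ z)) = 0 → 0 = 4
and checking the remaining 24 assignments likewise gives ≥ 4 in every case.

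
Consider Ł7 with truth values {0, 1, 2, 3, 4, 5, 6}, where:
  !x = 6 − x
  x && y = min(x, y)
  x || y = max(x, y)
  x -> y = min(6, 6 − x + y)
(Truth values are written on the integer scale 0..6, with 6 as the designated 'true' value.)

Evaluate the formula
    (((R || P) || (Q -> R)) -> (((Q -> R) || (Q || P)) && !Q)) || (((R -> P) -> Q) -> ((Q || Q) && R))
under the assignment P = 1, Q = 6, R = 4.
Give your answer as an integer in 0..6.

4

R || P = 4 || 1 = 4
Q -> R = 6 -> 4 = 4
(R || P) || (Q -> R) = 4 || 4 = 4
Q -> R = 6 -> 4 = 4
Q || P = 6 || 1 = 6
(Q -> R) || (Q || P) = 4 || 6 = 6
!Q = !6 = 0
((Q -> R) || (Q || P)) && !Q = 6 && 0 = 0
((R || P) || (Q -> R)) -> (((Q -> R) || (Q || P)) && !Q) = 4 -> 0 = 2
R -> P = 4 -> 1 = 3
(R -> P) -> Q = 3 -> 6 = 6
Q || Q = 6 || 6 = 6
(Q || Q) && R = 6 && 4 = 4
((R -> P) -> Q) -> ((Q || Q) && R) = 6 -> 4 = 4
(((R || P) || (Q -> R)) -> (((Q -> R) || (Q || P)) && !Q)) || (((R -> P) -> Q) -> ((Q || Q) && R)) = 2 || 4 = 4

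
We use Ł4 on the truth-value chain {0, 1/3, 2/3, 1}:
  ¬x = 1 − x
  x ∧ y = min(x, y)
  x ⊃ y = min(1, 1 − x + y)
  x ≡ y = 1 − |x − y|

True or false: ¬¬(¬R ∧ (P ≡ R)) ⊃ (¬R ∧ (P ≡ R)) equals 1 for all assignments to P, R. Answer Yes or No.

P = 0, R = 0 ↦ 1
P = 0, R = 1/3 ↦ 1
P = 0, R = 2/3 ↦ 1
P = 0, R = 1 ↦ 1
P = 1/3, R = 0 ↦ 1
P = 1/3, R = 1/3 ↦ 1
P = 1/3, R = 2/3 ↦ 1
P = 1/3, R = 1 ↦ 1
P = 2/3, R = 0 ↦ 1
P = 2/3, R = 1/3 ↦ 1
P = 2/3, R = 2/3 ↦ 1
P = 2/3, R = 1 ↦ 1
P = 1, R = 0 ↦ 1
P = 1, R = 1/3 ↦ 1
P = 1, R = 2/3 ↦ 1
P = 1, R = 1 ↦ 1
Every assignment gives a value ≥ 1.

Yes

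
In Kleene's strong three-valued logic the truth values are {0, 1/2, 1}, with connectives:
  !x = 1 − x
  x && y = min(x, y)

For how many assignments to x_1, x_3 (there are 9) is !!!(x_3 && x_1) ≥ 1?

5

x_1 = 0, x_3 = 0 ↦ 1  ≥
x_1 = 0, x_3 = 1/2 ↦ 1  ≥
x_1 = 0, x_3 = 1 ↦ 1  ≥
x_1 = 1/2, x_3 = 0 ↦ 1  ≥
x_1 = 1/2, x_3 = 1/2 ↦ 1/2  <
x_1 = 1/2, x_3 = 1 ↦ 1/2  <
x_1 = 1, x_3 = 0 ↦ 1  ≥
x_1 = 1, x_3 = 1/2 ↦ 1/2  <
x_1 = 1, x_3 = 1 ↦ 0  <
So 5 of the 9 assignments meet the threshold.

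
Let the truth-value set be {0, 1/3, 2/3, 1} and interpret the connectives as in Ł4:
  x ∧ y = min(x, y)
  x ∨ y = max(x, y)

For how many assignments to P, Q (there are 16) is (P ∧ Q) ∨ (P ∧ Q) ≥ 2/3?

P = 0, Q = 0 ↦ 0  <
P = 0, Q = 1/3 ↦ 0  <
P = 0, Q = 2/3 ↦ 0  <
P = 0, Q = 1 ↦ 0  <
P = 1/3, Q = 0 ↦ 0  <
P = 1/3, Q = 1/3 ↦ 1/3  <
P = 1/3, Q = 2/3 ↦ 1/3  <
P = 1/3, Q = 1 ↦ 1/3  <
P = 2/3, Q = 0 ↦ 0  <
P = 2/3, Q = 1/3 ↦ 1/3  <
P = 2/3, Q = 2/3 ↦ 2/3  ≥
P = 2/3, Q = 1 ↦ 2/3  ≥
P = 1, Q = 0 ↦ 0  <
P = 1, Q = 1/3 ↦ 1/3  <
P = 1, Q = 2/3 ↦ 2/3  ≥
P = 1, Q = 1 ↦ 1  ≥
So 4 of the 16 assignments meet the threshold.

4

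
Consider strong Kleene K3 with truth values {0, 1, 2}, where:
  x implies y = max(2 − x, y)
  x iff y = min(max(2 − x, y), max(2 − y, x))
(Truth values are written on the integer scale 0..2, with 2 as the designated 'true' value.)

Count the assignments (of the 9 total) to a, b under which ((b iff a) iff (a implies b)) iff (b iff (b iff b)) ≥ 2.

1

a = 0, b = 0 ↦ 0  <
a = 0, b = 1 ↦ 1  <
a = 0, b = 2 ↦ 0  <
a = 1, b = 0 ↦ 1  <
a = 1, b = 1 ↦ 1  <
a = 1, b = 2 ↦ 1  <
a = 2, b = 0 ↦ 0  <
a = 2, b = 1 ↦ 1  <
a = 2, b = 2 ↦ 2  ≥
So 1 of the 9 assignments meets the threshold.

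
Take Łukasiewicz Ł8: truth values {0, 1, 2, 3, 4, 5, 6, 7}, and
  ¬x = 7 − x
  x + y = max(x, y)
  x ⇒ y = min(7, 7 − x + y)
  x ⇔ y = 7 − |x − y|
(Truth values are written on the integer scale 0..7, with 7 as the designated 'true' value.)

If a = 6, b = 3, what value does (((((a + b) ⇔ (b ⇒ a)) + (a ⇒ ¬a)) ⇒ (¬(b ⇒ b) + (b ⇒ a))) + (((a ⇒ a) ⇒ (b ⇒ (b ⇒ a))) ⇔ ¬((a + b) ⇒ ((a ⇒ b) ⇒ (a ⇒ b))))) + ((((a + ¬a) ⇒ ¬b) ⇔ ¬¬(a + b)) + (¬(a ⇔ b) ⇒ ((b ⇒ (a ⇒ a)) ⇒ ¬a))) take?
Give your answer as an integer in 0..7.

a + b = 6 + 3 = 6
b ⇒ a = 3 ⇒ 6 = 7
(a + b) ⇔ (b ⇒ a) = 6 ⇔ 7 = 6
¬a = ¬6 = 1
a ⇒ ¬a = 6 ⇒ 1 = 2
((a + b) ⇔ (b ⇒ a)) + (a ⇒ ¬a) = 6 + 2 = 6
b ⇒ b = 3 ⇒ 3 = 7
¬(b ⇒ b) = ¬7 = 0
b ⇒ a = 3 ⇒ 6 = 7
¬(b ⇒ b) + (b ⇒ a) = 0 + 7 = 7
(((a + b) ⇔ (b ⇒ a)) + (a ⇒ ¬a)) ⇒ (¬(b ⇒ b) + (b ⇒ a)) = 6 ⇒ 7 = 7
a ⇒ a = 6 ⇒ 6 = 7
b ⇒ a = 3 ⇒ 6 = 7
b ⇒ (b ⇒ a) = 3 ⇒ 7 = 7
(a ⇒ a) ⇒ (b ⇒ (b ⇒ a)) = 7 ⇒ 7 = 7
a + b = 6 + 3 = 6
a ⇒ b = 6 ⇒ 3 = 4
a ⇒ b = 6 ⇒ 3 = 4
(a ⇒ b) ⇒ (a ⇒ b) = 4 ⇒ 4 = 7
(a + b) ⇒ ((a ⇒ b) ⇒ (a ⇒ b)) = 6 ⇒ 7 = 7
¬((a + b) ⇒ ((a ⇒ b) ⇒ (a ⇒ b))) = ¬7 = 0
((a ⇒ a) ⇒ (b ⇒ (b ⇒ a))) ⇔ ¬((a + b) ⇒ ((a ⇒ b) ⇒ (a ⇒ b))) = 7 ⇔ 0 = 0
((((a + b) ⇔ (b ⇒ a)) + (a ⇒ ¬a)) ⇒ (¬(b ⇒ b) + (b ⇒ a))) + (((a ⇒ a) ⇒ (b ⇒ (b ⇒ a))) ⇔ ¬((a + b) ⇒ ((a ⇒ b) ⇒ (a ⇒ b)))) = 7 + 0 = 7
¬a = ¬6 = 1
a + ¬a = 6 + 1 = 6
¬b = ¬3 = 4
(a + ¬a) ⇒ ¬b = 6 ⇒ 4 = 5
a + b = 6 + 3 = 6
¬(a + b) = ¬6 = 1
¬¬(a + b) = ¬1 = 6
((a + ¬a) ⇒ ¬b) ⇔ ¬¬(a + b) = 5 ⇔ 6 = 6
a ⇔ b = 6 ⇔ 3 = 4
¬(a ⇔ b) = ¬4 = 3
a ⇒ a = 6 ⇒ 6 = 7
b ⇒ (a ⇒ a) = 3 ⇒ 7 = 7
¬a = ¬6 = 1
(b ⇒ (a ⇒ a)) ⇒ ¬a = 7 ⇒ 1 = 1
¬(a ⇔ b) ⇒ ((b ⇒ (a ⇒ a)) ⇒ ¬a) = 3 ⇒ 1 = 5
(((a + ¬a) ⇒ ¬b) ⇔ ¬¬(a + b)) + (¬(a ⇔ b) ⇒ ((b ⇒ (a ⇒ a)) ⇒ ¬a)) = 6 + 5 = 6
(((((a + b) ⇔ (b ⇒ a)) + (a ⇒ ¬a)) ⇒ (¬(b ⇒ b) + (b ⇒ a))) + (((a ⇒ a) ⇒ (b ⇒ (b ⇒ a))) ⇔ ¬((a + b) ⇒ ((a ⇒ b) ⇒ (a ⇒ b))))) + ((((a + ¬a) ⇒ ¬b) ⇔ ¬¬(a + b)) + (¬(a ⇔ b) ⇒ ((b ⇒ (a ⇒ a)) ⇒ ¬a))) = 7 + 6 = 7

7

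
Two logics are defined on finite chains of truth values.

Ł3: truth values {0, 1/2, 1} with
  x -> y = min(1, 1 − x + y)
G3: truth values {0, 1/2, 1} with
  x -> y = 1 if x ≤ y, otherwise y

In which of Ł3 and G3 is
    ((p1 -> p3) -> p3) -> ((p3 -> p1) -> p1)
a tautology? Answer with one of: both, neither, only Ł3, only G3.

In Ł3: every assignment gives 1 — tautology.
In G3: at p1 = 1/2, p3 = 0 the value is 1/2 — not a tautology.

only Ł3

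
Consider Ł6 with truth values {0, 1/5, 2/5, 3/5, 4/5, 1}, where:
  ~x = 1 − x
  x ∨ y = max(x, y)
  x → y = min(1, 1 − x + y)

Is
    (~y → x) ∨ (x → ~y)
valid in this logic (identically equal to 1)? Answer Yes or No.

At x = 3/5, y = 4/5, for instance:
~y = ~4/5 = 1/5
~y → x = 1/5 → 3/5 = 1
x → ~y = 3/5 → 1/5 = 3/5
(~y → x) ∨ (x → ~y) = 1 ∨ 3/5 = 1
and checking the remaining 35 assignments likewise gives ≥ 1 in every case.

Yes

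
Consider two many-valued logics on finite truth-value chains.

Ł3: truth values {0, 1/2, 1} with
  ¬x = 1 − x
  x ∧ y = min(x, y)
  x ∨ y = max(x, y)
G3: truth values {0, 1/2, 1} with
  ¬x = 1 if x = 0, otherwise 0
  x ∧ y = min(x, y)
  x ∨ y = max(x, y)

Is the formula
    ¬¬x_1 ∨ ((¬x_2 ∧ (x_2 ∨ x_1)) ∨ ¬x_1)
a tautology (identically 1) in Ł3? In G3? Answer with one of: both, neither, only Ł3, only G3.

only G3

In Ł3: at x_1 = 1/2, x_2 = 0 the value is 1/2 — not a tautology.
In G3: every assignment gives 1 — tautology.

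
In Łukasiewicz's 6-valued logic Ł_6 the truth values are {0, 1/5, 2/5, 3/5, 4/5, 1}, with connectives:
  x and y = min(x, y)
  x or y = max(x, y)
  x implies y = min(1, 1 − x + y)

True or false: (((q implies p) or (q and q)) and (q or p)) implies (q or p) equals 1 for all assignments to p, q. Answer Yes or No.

At p = 0, q = 2/5, for instance:
q implies p = 2/5 implies 0 = 3/5
q and q = 2/5 and 2/5 = 2/5
(q implies p) or (q and q) = 3/5 or 2/5 = 3/5
q or p = 2/5 or 0 = 2/5
((q implies p) or (q and q)) and (q or p) = 3/5 and 2/5 = 2/5
(((q implies p) or (q and q)) and (q or p)) implies (q or p) = 2/5 implies 2/5 = 1
and checking the remaining 35 assignments likewise gives ≥ 1 in every case.

Yes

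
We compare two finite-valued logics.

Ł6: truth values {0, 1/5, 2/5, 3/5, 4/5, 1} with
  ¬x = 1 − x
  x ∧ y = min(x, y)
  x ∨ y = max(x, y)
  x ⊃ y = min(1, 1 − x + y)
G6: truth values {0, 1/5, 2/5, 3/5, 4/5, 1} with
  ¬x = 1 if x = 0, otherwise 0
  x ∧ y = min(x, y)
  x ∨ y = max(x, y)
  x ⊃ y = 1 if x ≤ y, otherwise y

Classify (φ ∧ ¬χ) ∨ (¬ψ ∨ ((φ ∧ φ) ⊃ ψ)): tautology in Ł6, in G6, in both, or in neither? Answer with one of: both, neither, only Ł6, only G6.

neither

In Ł6: at φ = 2/5, ψ = 1/5, χ = 0 the value is 4/5 — not a tautology.
In G6: at φ = 2/5, ψ = 1/5, χ = 0 the value is 2/5 — not a tautology.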